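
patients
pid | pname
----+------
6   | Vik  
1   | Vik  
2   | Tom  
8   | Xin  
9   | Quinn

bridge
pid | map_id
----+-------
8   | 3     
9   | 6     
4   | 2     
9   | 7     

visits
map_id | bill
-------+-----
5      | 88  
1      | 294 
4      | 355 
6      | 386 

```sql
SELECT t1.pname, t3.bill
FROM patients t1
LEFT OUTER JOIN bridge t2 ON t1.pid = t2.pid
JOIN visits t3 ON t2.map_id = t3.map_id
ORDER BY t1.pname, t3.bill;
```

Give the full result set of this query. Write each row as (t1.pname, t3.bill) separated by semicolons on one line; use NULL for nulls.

Evaluate left to right. First `patients t1 LEFT JOIN bridge t2` on pid: 6 row(s).
Then INNER JOIN `visits t3` on map_id: keep only rows whose t2.map_id appears in t3.

(Quinn, 386)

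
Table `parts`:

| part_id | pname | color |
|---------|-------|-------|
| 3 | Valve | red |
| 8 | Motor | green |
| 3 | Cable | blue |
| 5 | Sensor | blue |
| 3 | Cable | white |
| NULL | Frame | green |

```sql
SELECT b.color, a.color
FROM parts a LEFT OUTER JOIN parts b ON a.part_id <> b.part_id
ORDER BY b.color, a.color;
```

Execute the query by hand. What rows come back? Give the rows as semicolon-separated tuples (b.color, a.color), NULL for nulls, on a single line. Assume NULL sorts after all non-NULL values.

(blue, blue); (blue, blue); (blue, green); (blue, green); (blue, red); (blue, white); (green, blue); (green, blue); (green, red); (green, white); (red, blue); (red, green); (white, blue); (white, green); (NULL, green)

LEFT JOIN keeps every row from `parts a`; unmatched rows get NULL for `parts b`'s columns.
Matching on a.part_id <> b.part_id. A NULL in a compared column never satisfies the condition.
Matched pairs: 14; unmatched a rows kept: 1.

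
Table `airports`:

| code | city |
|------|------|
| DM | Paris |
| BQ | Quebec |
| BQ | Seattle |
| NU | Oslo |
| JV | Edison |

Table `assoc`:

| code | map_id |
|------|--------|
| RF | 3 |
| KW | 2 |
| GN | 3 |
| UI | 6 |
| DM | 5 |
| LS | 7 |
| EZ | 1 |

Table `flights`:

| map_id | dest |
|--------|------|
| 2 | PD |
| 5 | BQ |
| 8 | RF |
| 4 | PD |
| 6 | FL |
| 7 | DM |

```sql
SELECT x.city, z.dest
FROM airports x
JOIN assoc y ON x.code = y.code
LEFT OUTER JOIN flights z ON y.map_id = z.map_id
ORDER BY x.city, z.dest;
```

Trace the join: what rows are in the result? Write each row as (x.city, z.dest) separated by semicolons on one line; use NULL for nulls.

Joins associate left-to-right: airports INNER JOIN assoc on code gives 1 intermediate row(s).
Then LEFT JOIN `flights z` on map_id: each of those 1 rows is kept; rows whose y.map_id has no match in z get NULL for z's columns.

(Paris, BQ)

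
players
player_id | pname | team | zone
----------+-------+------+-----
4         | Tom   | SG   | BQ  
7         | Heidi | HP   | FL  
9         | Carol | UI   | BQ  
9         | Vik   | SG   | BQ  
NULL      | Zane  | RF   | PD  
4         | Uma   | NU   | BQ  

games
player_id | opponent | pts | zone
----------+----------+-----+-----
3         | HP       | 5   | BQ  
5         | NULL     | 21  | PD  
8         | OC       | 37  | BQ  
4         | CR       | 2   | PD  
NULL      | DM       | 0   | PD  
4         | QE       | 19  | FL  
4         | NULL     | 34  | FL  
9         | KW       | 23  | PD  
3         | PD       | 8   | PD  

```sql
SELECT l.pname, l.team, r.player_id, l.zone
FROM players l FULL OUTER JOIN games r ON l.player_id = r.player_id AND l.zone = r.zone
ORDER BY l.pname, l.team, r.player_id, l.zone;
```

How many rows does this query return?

15

FULL OUTER JOIN keeps every row from both sides; unmatched rows get NULL for the other side's columns.
Matching on l.player_id = r.player_id AND l.zone = r.zone. A NULL in a compared column never satisfies the condition.
- l row (player_id=4, zone=BQ): no match → kept, r columns NULL.
- l row (player_id=7, zone=FL): no match → kept, r columns NULL.
- l row (player_id=9, zone=BQ): no match → kept, r columns NULL.
- l row (player_id=9, zone=BQ): no match → kept, r columns NULL.
- l row (player_id=NULL, zone=PD): no match → kept, r columns NULL.
- l row (player_id=4, zone=BQ): no match → kept, r columns NULL.
- plus 9 unmatched r row(s), each kept with NULL l columns.
Total: 0 matched + 15 padded = 15 rows.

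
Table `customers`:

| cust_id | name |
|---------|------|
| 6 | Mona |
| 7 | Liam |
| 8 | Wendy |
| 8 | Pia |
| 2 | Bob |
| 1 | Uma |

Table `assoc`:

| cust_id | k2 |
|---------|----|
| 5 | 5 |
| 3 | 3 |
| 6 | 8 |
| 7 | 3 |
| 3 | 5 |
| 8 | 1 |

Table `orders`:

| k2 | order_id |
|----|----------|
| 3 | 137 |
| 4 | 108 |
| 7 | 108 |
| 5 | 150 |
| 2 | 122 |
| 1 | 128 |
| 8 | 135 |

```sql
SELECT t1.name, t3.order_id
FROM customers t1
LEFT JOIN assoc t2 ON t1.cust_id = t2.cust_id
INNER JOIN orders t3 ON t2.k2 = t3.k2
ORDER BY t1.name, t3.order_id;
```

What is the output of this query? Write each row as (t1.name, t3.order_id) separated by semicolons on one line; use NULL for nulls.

(Liam, 137); (Mona, 135); (Pia, 128); (Wendy, 128)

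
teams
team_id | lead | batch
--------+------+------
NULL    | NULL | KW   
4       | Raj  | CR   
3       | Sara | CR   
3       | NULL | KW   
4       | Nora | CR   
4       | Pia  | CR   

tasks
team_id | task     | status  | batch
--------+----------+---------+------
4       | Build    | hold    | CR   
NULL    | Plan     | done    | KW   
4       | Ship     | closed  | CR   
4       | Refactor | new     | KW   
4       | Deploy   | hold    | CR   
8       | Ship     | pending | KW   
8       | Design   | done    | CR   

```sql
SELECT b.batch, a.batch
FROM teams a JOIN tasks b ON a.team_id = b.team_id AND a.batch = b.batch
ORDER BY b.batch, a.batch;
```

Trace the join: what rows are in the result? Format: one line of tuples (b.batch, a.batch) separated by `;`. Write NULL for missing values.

(CR, CR); (CR, CR); (CR, CR); (CR, CR); (CR, CR); (CR, CR); (CR, CR); (CR, CR); (CR, CR)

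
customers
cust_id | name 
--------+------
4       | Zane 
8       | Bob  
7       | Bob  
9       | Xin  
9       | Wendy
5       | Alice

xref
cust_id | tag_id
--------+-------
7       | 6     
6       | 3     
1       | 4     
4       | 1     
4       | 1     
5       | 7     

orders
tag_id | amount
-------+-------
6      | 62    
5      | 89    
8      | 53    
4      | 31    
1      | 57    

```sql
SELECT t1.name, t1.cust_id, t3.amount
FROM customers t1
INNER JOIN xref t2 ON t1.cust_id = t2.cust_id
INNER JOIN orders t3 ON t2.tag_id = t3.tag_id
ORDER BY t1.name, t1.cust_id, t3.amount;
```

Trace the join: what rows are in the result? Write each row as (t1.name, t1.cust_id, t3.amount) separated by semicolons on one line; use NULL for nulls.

(Bob, 7, 62); (Zane, 4, 57); (Zane, 4, 57)

Step 1 — t1 INNER JOIN t2 on cust_id → 4 row(s).
Then INNER JOIN `orders t3` on tag_id: keep only rows whose t2.tag_id appears in t3.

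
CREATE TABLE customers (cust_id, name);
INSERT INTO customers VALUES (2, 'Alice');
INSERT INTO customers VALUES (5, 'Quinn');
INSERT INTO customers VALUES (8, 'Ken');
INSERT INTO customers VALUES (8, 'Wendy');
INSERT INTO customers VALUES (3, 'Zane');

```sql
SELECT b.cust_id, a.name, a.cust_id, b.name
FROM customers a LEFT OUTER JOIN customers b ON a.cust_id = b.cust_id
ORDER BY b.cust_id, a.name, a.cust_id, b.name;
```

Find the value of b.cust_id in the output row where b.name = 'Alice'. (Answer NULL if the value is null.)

2

LEFT JOIN keeps every row from `customers a`; unmatched rows get NULL for `customers b`'s columns.
Matching on a.cust_id = b.cust_id.
- cust_id=2: 1 matching b row(s), so 1 row(s) emitted.
- cust_id=5: 1 matching b row(s), so 1 row(s) emitted.
- cust_id=8: 2 matching b row(s), so 2 row(s) emitted.
- cust_id=8: 2 matching b row(s), so 2 row(s) emitted.
- cust_id=3: 1 matching b row(s), so 1 row(s) emitted.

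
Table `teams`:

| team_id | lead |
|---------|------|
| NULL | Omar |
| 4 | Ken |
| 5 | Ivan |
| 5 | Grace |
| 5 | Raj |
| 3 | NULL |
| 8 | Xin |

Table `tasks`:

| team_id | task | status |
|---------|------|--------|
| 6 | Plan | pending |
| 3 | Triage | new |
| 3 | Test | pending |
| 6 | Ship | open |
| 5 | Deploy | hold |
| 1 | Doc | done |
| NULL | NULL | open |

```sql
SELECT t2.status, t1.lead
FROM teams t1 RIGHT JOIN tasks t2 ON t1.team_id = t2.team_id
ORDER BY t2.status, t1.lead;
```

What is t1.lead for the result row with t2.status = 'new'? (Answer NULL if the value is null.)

RIGHT JOIN keeps every row from `tasks`; unmatched rows get NULL for `teams`'s columns.
Matching on t1.team_id = t2.team_id. A NULL in a compared column never satisfies the condition.
Matched pairs: 5; unmatched t2 rows kept: 4.

NULL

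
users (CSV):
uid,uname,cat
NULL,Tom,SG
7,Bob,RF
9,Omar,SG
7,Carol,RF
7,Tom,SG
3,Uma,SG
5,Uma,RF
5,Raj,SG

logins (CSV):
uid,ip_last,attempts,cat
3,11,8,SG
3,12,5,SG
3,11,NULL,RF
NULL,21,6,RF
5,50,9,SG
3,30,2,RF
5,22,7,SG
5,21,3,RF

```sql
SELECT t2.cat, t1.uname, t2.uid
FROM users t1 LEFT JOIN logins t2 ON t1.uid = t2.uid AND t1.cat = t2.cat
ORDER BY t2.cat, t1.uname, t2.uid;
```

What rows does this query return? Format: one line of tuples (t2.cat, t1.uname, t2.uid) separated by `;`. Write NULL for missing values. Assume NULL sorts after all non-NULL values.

LEFT JOIN keeps every row from `users`; unmatched rows get NULL for `logins`'s columns.
Matching on t1.uid = t2.uid AND t1.cat = t2.cat. A NULL in a compared column never satisfies the condition.
- uid=NULL, cat=SG: no t2 row matches, row kept with t2 columns NULL.
- uid=7, cat=RF: no t2 row matches, row kept with t2 columns NULL.
- uid=9, cat=SG: no t2 row matches, row kept with t2 columns NULL.
- uid=7, cat=RF: no t2 row matches, row kept with t2 columns NULL.
- uid=7, cat=SG: no t2 row matches, row kept with t2 columns NULL.
- uid=3, cat=SG: 2 matching t2 row(s), so 2 row(s) emitted.
- uid=5, cat=RF: 1 matching t2 row(s), so 1 row(s) emitted.
- uid=5, cat=SG: 2 matching t2 row(s), so 2 row(s) emitted.
After projecting and ordering:
t2.cat | t1.uname | t2.uid
RF | Uma | 5
SG | Raj | 5
SG | Raj | 5
SG | Uma | 3
SG | Uma | 3
NULL | Bob | NULL
NULL | Carol | NULL
NULL | Omar | NULL
NULL | Tom | NULL
NULL | Tom | NULL

(RF, Uma, 5); (SG, Raj, 5); (SG, Raj, 5); (SG, Uma, 3); (SG, Uma, 3); (NULL, Bob, NULL); (NULL, Carol, NULL); (NULL, Omar, NULL); (NULL, Tom, NULL); (NULL, Tom, NULL)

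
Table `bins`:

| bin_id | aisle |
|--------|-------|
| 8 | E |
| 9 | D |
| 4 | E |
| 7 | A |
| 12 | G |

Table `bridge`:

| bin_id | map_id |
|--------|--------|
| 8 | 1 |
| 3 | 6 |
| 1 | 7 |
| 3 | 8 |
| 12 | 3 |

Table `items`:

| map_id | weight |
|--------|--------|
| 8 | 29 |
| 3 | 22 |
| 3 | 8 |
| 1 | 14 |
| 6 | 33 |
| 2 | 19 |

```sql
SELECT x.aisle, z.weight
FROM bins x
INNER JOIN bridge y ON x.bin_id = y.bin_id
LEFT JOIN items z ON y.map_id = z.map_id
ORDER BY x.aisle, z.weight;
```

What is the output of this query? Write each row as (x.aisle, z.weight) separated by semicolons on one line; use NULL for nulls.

(E, 14); (G, 8); (G, 22)

Step 1 — x INNER JOIN y on bin_id → 2 row(s).
Then LEFT JOIN `items z` on map_id: each of those 2 rows is kept; rows whose y.map_id has no match in z get NULL for z's columns.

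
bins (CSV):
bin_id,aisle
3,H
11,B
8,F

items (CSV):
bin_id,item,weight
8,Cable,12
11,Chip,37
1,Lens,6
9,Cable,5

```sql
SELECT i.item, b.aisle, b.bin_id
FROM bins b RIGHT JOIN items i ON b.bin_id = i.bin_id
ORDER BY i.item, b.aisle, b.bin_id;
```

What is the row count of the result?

4

RIGHT JOIN keeps every row from `items`; unmatched rows get NULL for `bins`'s columns.
Matching on b.bin_id = i.bin_id.
Matched pairs: 2; unmatched i rows kept: 2.
Total: 2 matched + 2 padded = 4 rows.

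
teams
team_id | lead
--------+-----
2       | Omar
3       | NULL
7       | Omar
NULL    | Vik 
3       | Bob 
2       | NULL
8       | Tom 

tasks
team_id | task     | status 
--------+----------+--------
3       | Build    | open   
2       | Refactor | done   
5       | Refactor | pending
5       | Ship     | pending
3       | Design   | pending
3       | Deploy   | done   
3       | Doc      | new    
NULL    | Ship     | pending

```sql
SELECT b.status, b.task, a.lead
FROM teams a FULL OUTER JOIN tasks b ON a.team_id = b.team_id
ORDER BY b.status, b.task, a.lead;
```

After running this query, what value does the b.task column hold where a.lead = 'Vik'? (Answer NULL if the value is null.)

FULL OUTER JOIN keeps every row from both sides; unmatched rows get NULL for the other side's columns.
Matching on a.team_id = b.team_id. A NULL in a compared column never satisfies the condition.
Matched pairs: 10; unmatched a rows kept: 3; unmatched b rows kept: 3.

NULL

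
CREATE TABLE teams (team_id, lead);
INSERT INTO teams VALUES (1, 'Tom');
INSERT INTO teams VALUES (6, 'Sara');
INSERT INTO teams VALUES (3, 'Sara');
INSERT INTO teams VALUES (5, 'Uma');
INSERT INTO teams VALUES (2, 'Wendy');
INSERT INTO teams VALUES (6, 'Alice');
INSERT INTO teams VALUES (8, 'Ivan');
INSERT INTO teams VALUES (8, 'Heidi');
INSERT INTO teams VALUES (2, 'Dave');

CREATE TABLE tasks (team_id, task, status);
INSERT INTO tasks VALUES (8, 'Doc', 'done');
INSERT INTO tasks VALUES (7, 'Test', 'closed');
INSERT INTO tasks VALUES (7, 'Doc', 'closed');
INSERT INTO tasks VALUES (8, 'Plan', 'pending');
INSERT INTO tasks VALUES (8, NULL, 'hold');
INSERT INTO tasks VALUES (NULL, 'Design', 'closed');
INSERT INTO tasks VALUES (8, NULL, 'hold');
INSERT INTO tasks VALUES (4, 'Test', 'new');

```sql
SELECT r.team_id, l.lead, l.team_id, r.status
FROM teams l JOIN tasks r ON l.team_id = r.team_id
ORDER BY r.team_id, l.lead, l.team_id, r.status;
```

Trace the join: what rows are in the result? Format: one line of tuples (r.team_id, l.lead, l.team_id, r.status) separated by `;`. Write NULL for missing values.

(8, Heidi, 8, done); (8, Heidi, 8, hold); (8, Heidi, 8, hold); (8, Heidi, 8, pending); (8, Ivan, 8, done); (8, Ivan, 8, hold); (8, Ivan, 8, hold); (8, Ivan, 8, pending)

INNER JOIN keeps only pairs where the ON condition holds.
Matching on l.team_id = r.team_id. A NULL in a compared column never satisfies the condition.
- l (team_id=1) has no partner → excluded.
- l (team_id=6) has no partner → excluded.
- l (team_id=3) has no partner → excluded.
- l (team_id=5) has no partner → excluded.
- l (team_id=2) has no partner → excluded.
- l (team_id=6) has no partner → excluded.
- l (team_id=8) pairs with 4 row(s) of r.
- l (team_id=8) pairs with 4 row(s) of r.
- l (team_id=2) has no partner → excluded.
After projecting and ordering:
r.team_id | l.lead | l.team_id | r.status
8 | Heidi | 8 | done
8 | Heidi | 8 | hold
8 | Heidi | 8 | hold
8 | Heidi | 8 | pending
8 | Ivan | 8 | done
8 | Ivan | 8 | hold
8 | Ivan | 8 | hold
8 | Ivan | 8 | pending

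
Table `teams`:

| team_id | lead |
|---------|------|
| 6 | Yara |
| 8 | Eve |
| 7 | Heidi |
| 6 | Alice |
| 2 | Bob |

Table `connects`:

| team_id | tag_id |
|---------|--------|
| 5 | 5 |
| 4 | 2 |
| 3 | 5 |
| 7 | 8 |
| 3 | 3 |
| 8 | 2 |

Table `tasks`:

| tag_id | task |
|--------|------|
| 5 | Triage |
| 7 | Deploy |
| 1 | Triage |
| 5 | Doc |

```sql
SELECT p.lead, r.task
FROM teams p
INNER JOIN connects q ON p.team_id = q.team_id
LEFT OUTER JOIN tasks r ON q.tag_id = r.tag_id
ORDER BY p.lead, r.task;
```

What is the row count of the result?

Evaluate left to right. First `teams p INNER JOIN connects q` on team_id: 2 row(s).
Then LEFT JOIN `tasks r` on tag_id: each of those 2 rows is kept; rows whose q.tag_id has no match in r get NULL for r's columns.
Result: 2 row(s).

2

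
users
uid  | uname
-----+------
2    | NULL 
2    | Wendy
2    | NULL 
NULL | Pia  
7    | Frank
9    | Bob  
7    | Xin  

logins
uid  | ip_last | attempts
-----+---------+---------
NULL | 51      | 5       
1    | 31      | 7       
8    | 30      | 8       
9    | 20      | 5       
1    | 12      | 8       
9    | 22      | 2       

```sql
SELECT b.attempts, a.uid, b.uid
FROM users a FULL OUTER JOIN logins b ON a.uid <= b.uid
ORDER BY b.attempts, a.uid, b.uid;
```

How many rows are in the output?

21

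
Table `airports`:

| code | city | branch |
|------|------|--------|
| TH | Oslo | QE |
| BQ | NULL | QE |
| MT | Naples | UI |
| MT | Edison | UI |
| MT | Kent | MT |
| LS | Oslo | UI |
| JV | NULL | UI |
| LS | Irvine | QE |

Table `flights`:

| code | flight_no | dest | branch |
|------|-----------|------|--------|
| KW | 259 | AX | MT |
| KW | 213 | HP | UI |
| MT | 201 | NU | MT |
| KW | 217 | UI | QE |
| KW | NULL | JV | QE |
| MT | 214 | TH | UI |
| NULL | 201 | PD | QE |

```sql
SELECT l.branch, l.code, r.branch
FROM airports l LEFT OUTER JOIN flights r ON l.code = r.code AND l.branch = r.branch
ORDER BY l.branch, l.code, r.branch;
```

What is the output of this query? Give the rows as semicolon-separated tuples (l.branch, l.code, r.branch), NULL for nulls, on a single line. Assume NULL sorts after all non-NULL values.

LEFT JOIN keeps every row from `airports`; unmatched rows get NULL for `flights`'s columns.
Matching on l.code = r.code AND l.branch = r.branch. A NULL in a compared column never satisfies the condition.
- l[0] code=TH, branch=QE → no match; kept with NULLs on the r side.
- l[1] code=BQ, branch=QE → no match; kept with NULLs on the r side.
- l[2] code=MT, branch=UI → 1 match(es) in r → 1 row(s).
- l[3] code=MT, branch=UI → 1 match(es) in r → 1 row(s).
- l[4] code=MT, branch=MT → 1 match(es) in r → 1 row(s).
- l[5] code=LS, branch=UI → no match; kept with NULLs on the r side.
- l[6] code=JV, branch=UI → no match; kept with NULLs on the r side.
- l[7] code=LS, branch=QE → no match; kept with NULLs on the r side.
After projecting and ordering:
l.branch | l.code | r.branch
MT | MT | MT
QE | BQ | NULL
QE | LS | NULL
QE | TH | NULL
UI | JV | NULL
UI | LS | NULL
UI | MT | UI
UI | MT | UI

(MT, MT, MT); (QE, BQ, NULL); (QE, LS, NULL); (QE, TH, NULL); (UI, JV, NULL); (UI, LS, NULL); (UI, MT, UI); (UI, MT, UI)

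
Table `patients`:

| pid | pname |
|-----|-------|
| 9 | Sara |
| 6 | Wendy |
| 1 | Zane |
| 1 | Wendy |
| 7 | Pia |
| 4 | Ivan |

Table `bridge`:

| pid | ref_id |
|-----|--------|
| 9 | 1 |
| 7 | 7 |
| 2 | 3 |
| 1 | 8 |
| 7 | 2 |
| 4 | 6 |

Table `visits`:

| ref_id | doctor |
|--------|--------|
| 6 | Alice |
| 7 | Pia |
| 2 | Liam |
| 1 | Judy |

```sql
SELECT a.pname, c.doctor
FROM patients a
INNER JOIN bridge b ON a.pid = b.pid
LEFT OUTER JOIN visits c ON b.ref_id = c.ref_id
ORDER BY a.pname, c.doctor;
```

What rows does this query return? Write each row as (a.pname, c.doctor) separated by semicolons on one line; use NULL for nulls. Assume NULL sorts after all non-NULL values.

Step 1 — a INNER JOIN b on pid → 6 row(s).
Then LEFT JOIN `visits c` on ref_id: each of those 6 rows is kept; rows whose b.ref_id has no match in c get NULL for c's columns.

(Ivan, Alice); (Pia, Liam); (Pia, Pia); (Sara, Judy); (Wendy, NULL); (Zane, NULL)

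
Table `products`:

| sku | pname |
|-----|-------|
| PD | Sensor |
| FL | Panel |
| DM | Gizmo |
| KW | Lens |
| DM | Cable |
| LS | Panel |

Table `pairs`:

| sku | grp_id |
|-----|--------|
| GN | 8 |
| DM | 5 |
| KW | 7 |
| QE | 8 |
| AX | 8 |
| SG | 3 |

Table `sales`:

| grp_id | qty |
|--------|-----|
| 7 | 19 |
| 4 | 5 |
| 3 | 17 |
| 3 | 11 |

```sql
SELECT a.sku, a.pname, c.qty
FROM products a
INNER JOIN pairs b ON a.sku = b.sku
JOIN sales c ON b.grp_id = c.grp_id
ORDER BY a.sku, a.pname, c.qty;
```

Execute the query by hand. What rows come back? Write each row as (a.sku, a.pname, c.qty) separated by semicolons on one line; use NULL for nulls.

(KW, Lens, 19)

Step 1 — a INNER JOIN b on sku → 3 row(s).
Then INNER JOIN `sales c` on grp_id: keep only rows whose b.grp_id appears in c.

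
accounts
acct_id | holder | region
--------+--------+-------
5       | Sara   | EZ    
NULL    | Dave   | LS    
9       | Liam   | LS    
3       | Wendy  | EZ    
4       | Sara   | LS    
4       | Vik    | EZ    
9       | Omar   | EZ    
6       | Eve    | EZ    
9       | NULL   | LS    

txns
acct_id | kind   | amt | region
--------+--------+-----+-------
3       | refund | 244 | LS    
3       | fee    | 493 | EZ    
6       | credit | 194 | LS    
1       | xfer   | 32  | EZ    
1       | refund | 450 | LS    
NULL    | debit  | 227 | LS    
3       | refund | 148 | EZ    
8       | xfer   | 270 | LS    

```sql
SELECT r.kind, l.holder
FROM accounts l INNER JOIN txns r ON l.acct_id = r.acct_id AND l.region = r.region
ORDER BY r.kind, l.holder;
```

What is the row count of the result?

INNER JOIN keeps only pairs where the ON condition holds.
Matching on l.acct_id = r.acct_id AND l.region = r.region. A NULL in a compared column never satisfies the condition.
- l (acct_id=5, region=EZ) has no partner → excluded.
- l (acct_id=NULL, region=LS) has no partner → excluded.
- l (acct_id=9, region=LS) has no partner → excluded.
- l (acct_id=3, region=EZ) pairs with 2 row(s) of r.
- l (acct_id=4, region=LS) has no partner → excluded.
- l (acct_id=4, region=EZ) has no partner → excluded.
- l (acct_id=9, region=EZ) has no partner → excluded.
- l (acct_id=6, region=EZ) has no partner → excluded.
- l (acct_id=9, region=LS) has no partner → excluded.
Total: 2 rows.

2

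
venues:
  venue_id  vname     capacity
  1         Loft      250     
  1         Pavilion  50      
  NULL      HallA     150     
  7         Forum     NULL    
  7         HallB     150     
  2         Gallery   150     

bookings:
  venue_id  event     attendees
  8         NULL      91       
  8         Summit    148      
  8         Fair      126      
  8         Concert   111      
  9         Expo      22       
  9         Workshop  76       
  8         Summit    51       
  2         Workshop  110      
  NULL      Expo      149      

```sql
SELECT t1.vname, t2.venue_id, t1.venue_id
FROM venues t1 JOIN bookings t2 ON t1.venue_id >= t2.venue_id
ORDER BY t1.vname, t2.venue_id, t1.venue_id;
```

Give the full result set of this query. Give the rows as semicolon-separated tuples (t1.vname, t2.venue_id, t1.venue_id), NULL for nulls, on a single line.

(Forum, 2, 7); (Gallery, 2, 2); (HallB, 2, 7)

INNER JOIN keeps only pairs where the ON condition holds.
Matching on t1.venue_id >= t2.venue_id. A NULL in a compared column never satisfies the condition.
Matched pairs: 3.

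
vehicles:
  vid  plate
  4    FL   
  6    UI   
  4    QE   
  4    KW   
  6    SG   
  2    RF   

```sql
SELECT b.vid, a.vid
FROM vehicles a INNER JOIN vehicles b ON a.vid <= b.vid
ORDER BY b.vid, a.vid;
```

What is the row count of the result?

25

INNER JOIN keeps only pairs where the ON condition holds.
Matching on a.vid <= b.vid.
Matched pairs: 25.
Total: 25 rows.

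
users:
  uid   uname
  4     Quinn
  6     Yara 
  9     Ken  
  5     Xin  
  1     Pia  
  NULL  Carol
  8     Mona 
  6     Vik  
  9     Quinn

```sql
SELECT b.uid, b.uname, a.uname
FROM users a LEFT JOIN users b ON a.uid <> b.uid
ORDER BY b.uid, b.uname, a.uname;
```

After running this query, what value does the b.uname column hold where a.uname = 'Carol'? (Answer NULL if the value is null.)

LEFT JOIN keeps every row from `users a`; unmatched rows get NULL for `users b`'s columns.
Matching on a.uid <> b.uid. A NULL in a compared column never satisfies the condition.
- a (uid=4) pairs with 7 row(s) of b.
- a (uid=6) pairs with 6 row(s) of b.
- a (uid=9) pairs with 6 row(s) of b.
- a (uid=5) pairs with 7 row(s) of b.
- a (uid=1) pairs with 7 row(s) of b.
- a (uid=NULL) has no partner → padded with NULL.
- a (uid=8) pairs with 7 row(s) of b.
- a (uid=6) pairs with 6 row(s) of b.
- a (uid=9) pairs with 6 row(s) of b.

NULL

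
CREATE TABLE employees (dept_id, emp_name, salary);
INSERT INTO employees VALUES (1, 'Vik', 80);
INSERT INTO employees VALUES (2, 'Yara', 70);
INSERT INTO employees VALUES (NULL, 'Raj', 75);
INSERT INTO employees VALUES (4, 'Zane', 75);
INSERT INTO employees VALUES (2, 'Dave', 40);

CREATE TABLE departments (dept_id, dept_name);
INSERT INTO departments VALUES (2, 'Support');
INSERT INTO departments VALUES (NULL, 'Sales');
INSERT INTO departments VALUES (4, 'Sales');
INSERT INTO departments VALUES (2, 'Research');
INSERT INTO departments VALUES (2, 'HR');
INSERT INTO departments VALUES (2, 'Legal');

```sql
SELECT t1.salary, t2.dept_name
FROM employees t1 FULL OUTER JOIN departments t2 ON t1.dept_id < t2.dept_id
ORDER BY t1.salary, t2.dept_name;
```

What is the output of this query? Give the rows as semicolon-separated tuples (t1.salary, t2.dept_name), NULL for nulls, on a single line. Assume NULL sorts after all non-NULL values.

(40, Sales); (70, Sales); (75, NULL); (75, NULL); (80, HR); (80, Legal); (80, Research); (80, Sales); (80, Support); (NULL, Sales)

FULL OUTER JOIN keeps every row from both sides; unmatched rows get NULL for the other side's columns.
Matching on t1.dept_id < t2.dept_id. A NULL in a compared column never satisfies the condition.
Matched pairs: 7; unmatched t1 rows kept: 2; unmatched t2 rows kept: 1.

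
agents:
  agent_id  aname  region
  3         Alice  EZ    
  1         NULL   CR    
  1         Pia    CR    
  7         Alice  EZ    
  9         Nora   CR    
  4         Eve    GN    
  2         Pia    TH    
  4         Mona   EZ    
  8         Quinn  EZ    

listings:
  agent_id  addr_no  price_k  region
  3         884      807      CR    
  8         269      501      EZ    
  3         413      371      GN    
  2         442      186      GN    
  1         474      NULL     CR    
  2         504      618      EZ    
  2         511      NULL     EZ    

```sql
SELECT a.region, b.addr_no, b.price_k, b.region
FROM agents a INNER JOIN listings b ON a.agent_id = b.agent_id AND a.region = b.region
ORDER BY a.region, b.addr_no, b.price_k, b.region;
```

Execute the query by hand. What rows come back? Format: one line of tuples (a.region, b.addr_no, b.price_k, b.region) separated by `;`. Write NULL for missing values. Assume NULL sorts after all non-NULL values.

(CR, 474, NULL, CR); (CR, 474, NULL, CR); (EZ, 269, 501, EZ)

INNER JOIN keeps only pairs where the ON condition holds.
Matching on a.agent_id = b.agent_id AND a.region = b.region.
- a (agent_id=3, region=EZ) has no partner → excluded.
- a (agent_id=1, region=CR) pairs with 1 row(s) of b.
- a (agent_id=1, region=CR) pairs with 1 row(s) of b.
- a (agent_id=7, region=EZ) has no partner → excluded.
- a (agent_id=9, region=CR) has no partner → excluded.
- a (agent_id=4, region=GN) has no partner → excluded.
- a (agent_id=2, region=TH) has no partner → excluded.
- a (agent_id=4, region=EZ) has no partner → excluded.
- a (agent_id=8, region=EZ) pairs with 1 row(s) of b.
After projecting and ordering:
a.region | b.addr_no | b.price_k | b.region
CR | 474 | NULL | CR
CR | 474 | NULL | CR
EZ | 269 | 501 | EZ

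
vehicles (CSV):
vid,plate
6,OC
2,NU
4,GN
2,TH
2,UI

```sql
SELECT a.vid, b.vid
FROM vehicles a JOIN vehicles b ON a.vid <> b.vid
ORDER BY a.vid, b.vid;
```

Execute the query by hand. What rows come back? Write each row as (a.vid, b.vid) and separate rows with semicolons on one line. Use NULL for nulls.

INNER JOIN keeps only pairs where the ON condition holds.
Matching on a.vid <> b.vid.
Matched pairs: 14.

(2, 4); (2, 4); (2, 4); (2, 6); (2, 6); (2, 6); (4, 2); (4, 2); (4, 2); (4, 6); (6, 2); (6, 2); (6, 2); (6, 4)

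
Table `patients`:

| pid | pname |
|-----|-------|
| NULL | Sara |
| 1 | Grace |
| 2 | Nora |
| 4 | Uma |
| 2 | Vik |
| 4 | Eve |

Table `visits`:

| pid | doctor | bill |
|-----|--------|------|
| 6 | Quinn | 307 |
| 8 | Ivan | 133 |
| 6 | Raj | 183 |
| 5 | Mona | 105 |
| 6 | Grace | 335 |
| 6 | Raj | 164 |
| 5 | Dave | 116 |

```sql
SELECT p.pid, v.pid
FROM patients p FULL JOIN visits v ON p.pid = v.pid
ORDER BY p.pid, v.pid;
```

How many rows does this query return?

13

FULL OUTER JOIN keeps every row from both sides; unmatched rows get NULL for the other side's columns.
Matching on p.pid = v.pid. A NULL in a compared column never satisfies the condition.
- p row (pid=NULL): no match → kept, v columns NULL.
- p row (pid=1): no match → kept, v columns NULL.
- p row (pid=2): no match → kept, v columns NULL.
- p row (pid=4): no match → kept, v columns NULL.
- p row (pid=2): no match → kept, v columns NULL.
- p row (pid=4): no match → kept, v columns NULL.
- 7 row(s) from v found no p partner → padded with NULL.
Total: 0 matched + 13 padded = 13 rows.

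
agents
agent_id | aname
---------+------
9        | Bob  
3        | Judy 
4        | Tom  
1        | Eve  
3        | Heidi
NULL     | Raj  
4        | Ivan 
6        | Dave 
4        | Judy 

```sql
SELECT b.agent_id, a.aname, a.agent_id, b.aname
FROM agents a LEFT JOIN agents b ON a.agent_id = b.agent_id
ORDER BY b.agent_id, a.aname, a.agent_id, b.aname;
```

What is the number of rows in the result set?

17

LEFT JOIN keeps every row from `agents a`; unmatched rows get NULL for `agents b`'s columns.
Matching on a.agent_id = b.agent_id. A NULL in a compared column never satisfies the condition.
- a row (agent_id=9): matches 1 b row(s) → 1 output row(s).
- a row (agent_id=3): matches 2 b row(s) → 2 output row(s).
- a row (agent_id=4): matches 3 b row(s) → 3 output row(s).
- a row (agent_id=1): matches 1 b row(s) → 1 output row(s).
- a row (agent_id=3): matches 2 b row(s) → 2 output row(s).
- a row (agent_id=NULL): no match → kept, b columns NULL.
- a row (agent_id=4): matches 3 b row(s) → 3 output row(s).
- a row (agent_id=6): matches 1 b row(s) → 1 output row(s).
- a row (agent_id=4): matches 3 b row(s) → 3 output row(s).
Total: 16 matched + 1 padded = 17 rows.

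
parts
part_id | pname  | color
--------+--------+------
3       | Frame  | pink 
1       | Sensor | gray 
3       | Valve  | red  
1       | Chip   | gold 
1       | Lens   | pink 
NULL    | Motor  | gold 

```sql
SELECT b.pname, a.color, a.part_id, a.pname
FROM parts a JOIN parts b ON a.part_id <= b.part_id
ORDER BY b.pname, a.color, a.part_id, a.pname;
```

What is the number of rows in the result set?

19

INNER JOIN keeps only pairs where the ON condition holds.
Matching on a.part_id <= b.part_id. A NULL in a compared column never satisfies the condition.
Matched pairs: 19.
Total: 19 rows.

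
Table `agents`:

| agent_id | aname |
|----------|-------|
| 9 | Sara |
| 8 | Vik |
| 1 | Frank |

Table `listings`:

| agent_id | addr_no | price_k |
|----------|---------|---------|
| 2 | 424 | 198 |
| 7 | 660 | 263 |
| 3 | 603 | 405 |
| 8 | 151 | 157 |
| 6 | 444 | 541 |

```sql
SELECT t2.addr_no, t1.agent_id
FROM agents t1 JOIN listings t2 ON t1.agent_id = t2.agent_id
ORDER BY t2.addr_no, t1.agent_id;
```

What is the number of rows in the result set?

1

INNER JOIN keeps only pairs where the ON condition holds.
Matching on t1.agent_id = t2.agent_id.
- t1 (agent_id=9) has no partner → excluded.
- t1 (agent_id=8) pairs with 1 row(s) of t2.
- t1 (agent_id=1) has no partner → excluded.
Total: 1 rows.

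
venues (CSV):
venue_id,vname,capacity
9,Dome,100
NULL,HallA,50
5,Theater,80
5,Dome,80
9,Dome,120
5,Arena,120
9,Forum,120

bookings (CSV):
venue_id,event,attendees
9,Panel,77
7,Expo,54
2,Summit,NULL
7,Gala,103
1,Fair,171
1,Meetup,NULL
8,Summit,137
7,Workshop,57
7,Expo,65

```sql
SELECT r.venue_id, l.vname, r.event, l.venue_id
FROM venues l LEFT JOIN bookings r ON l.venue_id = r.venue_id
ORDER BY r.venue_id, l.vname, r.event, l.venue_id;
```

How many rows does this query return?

7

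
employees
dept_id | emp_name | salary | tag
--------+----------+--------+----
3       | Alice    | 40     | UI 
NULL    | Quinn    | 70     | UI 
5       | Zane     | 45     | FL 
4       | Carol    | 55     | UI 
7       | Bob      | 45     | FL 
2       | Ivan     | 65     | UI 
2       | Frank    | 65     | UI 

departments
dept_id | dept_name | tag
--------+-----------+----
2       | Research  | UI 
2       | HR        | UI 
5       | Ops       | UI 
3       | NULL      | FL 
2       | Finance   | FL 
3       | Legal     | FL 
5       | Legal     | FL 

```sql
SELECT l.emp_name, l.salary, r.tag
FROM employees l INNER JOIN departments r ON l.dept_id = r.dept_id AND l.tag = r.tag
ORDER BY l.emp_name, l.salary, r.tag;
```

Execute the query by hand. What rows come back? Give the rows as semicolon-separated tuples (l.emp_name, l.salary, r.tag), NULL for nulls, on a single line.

(Frank, 65, UI); (Frank, 65, UI); (Ivan, 65, UI); (Ivan, 65, UI); (Zane, 45, FL)

INNER JOIN keeps only pairs where the ON condition holds.
Matching on l.dept_id = r.dept_id AND l.tag = r.tag. A NULL in a compared column never satisfies the condition.
- l (dept_id=3, tag=UI) has no partner → excluded.
- l (dept_id=NULL, tag=UI) has no partner → excluded.
- l (dept_id=5, tag=FL) pairs with 1 row(s) of r.
- l (dept_id=4, tag=UI) has no partner → excluded.
- l (dept_id=7, tag=FL) has no partner → excluded.
- l (dept_id=2, tag=UI) pairs with 2 row(s) of r.
- l (dept_id=2, tag=UI) pairs with 2 row(s) of r.
After projecting and ordering:
l.emp_name | l.salary | r.tag
Frank | 65 | UI
Frank | 65 | UI
Ivan | 65 | UI
Ivan | 65 | UI
Zane | 45 | FL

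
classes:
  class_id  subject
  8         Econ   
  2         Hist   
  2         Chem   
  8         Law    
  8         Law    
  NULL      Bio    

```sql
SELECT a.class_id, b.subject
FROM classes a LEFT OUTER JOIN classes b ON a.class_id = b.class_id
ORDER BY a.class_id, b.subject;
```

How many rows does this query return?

LEFT JOIN keeps every row from `classes a`; unmatched rows get NULL for `classes b`'s columns.
Matching on a.class_id = b.class_id. A NULL in a compared column never satisfies the condition.
- class_id=8: 3 matching b row(s), so 3 row(s) emitted.
- class_id=2: 2 matching b row(s), so 2 row(s) emitted.
- class_id=2: 2 matching b row(s), so 2 row(s) emitted.
- class_id=8: 3 matching b row(s), so 3 row(s) emitted.
- class_id=8: 3 matching b row(s), so 3 row(s) emitted.
- class_id=NULL: no b row matches, row kept with b columns NULL.
Total: 13 matched + 1 padded = 14 rows.

14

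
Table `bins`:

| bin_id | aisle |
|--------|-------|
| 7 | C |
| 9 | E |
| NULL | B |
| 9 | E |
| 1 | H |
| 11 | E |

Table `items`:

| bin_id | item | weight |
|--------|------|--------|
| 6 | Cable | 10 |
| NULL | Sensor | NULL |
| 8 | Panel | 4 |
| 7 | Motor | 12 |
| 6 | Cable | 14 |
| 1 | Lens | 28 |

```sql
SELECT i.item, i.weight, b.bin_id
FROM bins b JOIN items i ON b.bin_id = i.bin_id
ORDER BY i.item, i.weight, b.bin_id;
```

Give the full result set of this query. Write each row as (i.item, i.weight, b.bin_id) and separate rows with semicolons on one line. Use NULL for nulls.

(Lens, 28, 1); (Motor, 12, 7)

INNER JOIN keeps only pairs where the ON condition holds.
Matching on b.bin_id = i.bin_id. A NULL in a compared column never satisfies the condition.
- b[0] bin_id=7 → 1 match(es) in i → 1 row(s).
- b[1] bin_id=9 → no match; dropped.
- b[2] bin_id=NULL → no match; dropped.
- b[3] bin_id=9 → no match; dropped.
- b[4] bin_id=1 → 1 match(es) in i → 1 row(s).
- b[5] bin_id=11 → no match; dropped.
After projecting and ordering:
i.item | i.weight | b.bin_id
Lens | 28 | 1
Motor | 12 | 7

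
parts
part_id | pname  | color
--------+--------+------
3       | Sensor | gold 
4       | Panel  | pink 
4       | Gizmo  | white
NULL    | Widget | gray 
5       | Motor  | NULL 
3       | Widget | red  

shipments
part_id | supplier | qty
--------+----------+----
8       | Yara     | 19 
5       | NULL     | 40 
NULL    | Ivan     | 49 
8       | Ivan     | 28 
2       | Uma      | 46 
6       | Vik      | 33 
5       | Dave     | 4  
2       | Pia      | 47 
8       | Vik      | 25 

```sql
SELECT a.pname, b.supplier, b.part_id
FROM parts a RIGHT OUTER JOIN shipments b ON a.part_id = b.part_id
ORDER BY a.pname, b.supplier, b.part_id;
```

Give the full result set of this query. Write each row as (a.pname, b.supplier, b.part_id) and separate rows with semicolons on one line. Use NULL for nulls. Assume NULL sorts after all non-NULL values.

(Motor, Dave, 5); (Motor, NULL, 5); (NULL, Ivan, 8); (NULL, Ivan, NULL); (NULL, Pia, 2); (NULL, Uma, 2); (NULL, Vik, 6); (NULL, Vik, 8); (NULL, Yara, 8)

RIGHT JOIN keeps every row from `shipments`; unmatched rows get NULL for `parts`'s columns.
Matching on a.part_id = b.part_id. A NULL in a compared column never satisfies the condition.
Matched pairs: 2; unmatched b rows kept: 7.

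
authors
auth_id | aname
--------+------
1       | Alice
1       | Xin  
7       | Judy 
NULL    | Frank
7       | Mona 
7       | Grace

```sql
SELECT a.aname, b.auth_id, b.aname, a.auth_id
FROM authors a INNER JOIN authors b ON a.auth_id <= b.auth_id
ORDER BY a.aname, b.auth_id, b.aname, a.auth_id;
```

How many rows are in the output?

19

INNER JOIN keeps only pairs where the ON condition holds.
Matching on a.auth_id <= b.auth_id. A NULL in a compared column never satisfies the condition.
Matched pairs: 19.
Total: 19 rows.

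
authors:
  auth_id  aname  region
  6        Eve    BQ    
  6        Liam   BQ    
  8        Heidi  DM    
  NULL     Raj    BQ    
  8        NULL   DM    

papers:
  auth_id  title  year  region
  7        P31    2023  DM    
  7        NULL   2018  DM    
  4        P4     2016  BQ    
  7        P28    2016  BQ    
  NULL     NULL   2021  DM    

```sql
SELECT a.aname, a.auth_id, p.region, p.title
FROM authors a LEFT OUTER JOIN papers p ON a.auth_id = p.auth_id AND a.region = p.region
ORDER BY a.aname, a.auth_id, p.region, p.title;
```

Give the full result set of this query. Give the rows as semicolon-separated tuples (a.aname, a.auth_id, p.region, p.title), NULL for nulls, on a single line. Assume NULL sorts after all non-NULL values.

(Eve, 6, NULL, NULL); (Heidi, 8, NULL, NULL); (Liam, 6, NULL, NULL); (Raj, NULL, NULL, NULL); (NULL, 8, NULL, NULL)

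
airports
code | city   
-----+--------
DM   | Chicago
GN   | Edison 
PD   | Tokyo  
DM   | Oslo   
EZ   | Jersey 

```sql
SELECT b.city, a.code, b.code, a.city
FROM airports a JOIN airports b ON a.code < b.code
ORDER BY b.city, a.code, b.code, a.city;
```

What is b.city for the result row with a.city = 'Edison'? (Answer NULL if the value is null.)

INNER JOIN keeps only pairs where the ON condition holds.
Matching on a.code < b.code.
Matched pairs: 9.

Tokyo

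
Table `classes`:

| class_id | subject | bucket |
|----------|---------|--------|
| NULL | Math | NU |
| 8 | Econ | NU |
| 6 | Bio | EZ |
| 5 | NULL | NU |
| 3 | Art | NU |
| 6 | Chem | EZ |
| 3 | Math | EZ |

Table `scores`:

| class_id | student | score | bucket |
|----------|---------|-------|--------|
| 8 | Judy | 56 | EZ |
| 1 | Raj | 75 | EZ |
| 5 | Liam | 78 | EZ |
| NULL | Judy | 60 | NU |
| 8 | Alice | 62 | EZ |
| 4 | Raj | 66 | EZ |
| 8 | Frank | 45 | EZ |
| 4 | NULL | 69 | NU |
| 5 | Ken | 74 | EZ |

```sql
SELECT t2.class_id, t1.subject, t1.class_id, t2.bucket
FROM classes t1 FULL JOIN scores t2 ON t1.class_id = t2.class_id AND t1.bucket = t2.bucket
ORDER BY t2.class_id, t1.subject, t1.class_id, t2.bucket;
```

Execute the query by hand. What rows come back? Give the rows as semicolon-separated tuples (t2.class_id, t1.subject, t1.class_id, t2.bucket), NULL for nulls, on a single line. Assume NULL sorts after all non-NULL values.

(1, NULL, NULL, EZ); (4, NULL, NULL, EZ); (4, NULL, NULL, NU); (5, NULL, NULL, EZ); (5, NULL, NULL, EZ); (8, NULL, NULL, EZ); (8, NULL, NULL, EZ); (8, NULL, NULL, EZ); (NULL, Art, 3, NULL); (NULL, Bio, 6, NULL); (NULL, Chem, 6, NULL); (NULL, Econ, 8, NULL); (NULL, Math, 3, NULL); (NULL, Math, NULL, NULL); (NULL, NULL, 5, NULL); (NULL, NULL, NULL, NU)

FULL OUTER JOIN keeps every row from both sides; unmatched rows get NULL for the other side's columns.
Matching on t1.class_id = t2.class_id AND t1.bucket = t2.bucket. A NULL in a compared column never satisfies the condition.
- t1 row (class_id=NULL, bucket=NU): no match → kept, t2 columns NULL.
- t1 row (class_id=8, bucket=NU): no match → kept, t2 columns NULL.
- t1 row (class_id=6, bucket=EZ): no match → kept, t2 columns NULL.
- t1 row (class_id=5, bucket=NU): no match → kept, t2 columns NULL.
- t1 row (class_id=3, bucket=NU): no match → kept, t2 columns NULL.
- t1 row (class_id=6, bucket=EZ): no match → kept, t2 columns NULL.
- t1 row (class_id=3, bucket=EZ): no match → kept, t2 columns NULL.
- 9 t2 row(s) had no t1 match → kept, t1 columns NULL.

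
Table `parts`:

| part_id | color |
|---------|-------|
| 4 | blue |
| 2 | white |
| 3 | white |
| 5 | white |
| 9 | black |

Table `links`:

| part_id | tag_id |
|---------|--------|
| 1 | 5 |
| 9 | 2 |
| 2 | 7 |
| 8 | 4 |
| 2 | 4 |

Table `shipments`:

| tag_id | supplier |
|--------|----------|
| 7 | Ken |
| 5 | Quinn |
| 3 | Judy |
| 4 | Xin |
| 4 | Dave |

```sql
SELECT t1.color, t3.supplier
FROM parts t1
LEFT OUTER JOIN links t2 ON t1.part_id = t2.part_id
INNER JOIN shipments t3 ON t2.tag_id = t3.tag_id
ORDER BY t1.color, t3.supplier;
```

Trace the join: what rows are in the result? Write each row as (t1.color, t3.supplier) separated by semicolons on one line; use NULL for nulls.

(white, Dave); (white, Ken); (white, Xin)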